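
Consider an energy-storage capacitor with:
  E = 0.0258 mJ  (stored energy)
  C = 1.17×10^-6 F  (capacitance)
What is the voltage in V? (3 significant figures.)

6.64 V

Rearranging: V = √(2E/C).
E = 0.0258 mJ = 2.580×10^-5 J; C = 1.17×10^-6 F.
V = 6.641 V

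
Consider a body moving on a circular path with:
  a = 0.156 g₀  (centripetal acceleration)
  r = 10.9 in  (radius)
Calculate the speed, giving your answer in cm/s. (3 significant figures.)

65.1 cm/s

Solving a = v²/r for v: v = √(a·r).
a = 0.156 g₀ = 1.530 m/s²; r = 10.9 in = 0.2769 m.
v = 0.6508 m/s
0.6508 m/s × (1 cm/s / 0.01000 m/s) = 65.08 cm/s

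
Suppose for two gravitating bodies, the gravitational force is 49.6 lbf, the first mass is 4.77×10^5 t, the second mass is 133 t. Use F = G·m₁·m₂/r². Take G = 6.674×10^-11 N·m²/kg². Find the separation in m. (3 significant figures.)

4.38 m

From Newton's law of gravitation: r = √(G·m₁m₂/F).
F = 49.6 lbf = 220.6 N; m₁ = 4.77×10^5 t = 4.770×10^8 kg; m₂ = 133 t = 1.330×10^5 kg; G = 6.674×10^-11 N·m²/kg².
r = 4.381 m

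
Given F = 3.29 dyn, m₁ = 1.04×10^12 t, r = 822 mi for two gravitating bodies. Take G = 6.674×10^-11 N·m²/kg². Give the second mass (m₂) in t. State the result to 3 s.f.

0.830 t

From Newton's law of gravitation: m₂ = F·r²/(G·m₁).
F = 3.29 dyn = 3.290×10^-5 N; m₁ = 1.04×10^12 t = 1.040×10^15 kg; r = 822 mi = 1.323×10^6 m; G = 6.674×10^-11 N·m²/kg².
m₂ = 829.5 kg
829.5 kg × (1 t / 1000 kg) = 0.8295 t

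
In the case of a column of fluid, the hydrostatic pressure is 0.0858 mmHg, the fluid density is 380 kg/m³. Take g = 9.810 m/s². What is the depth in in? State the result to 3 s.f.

0.121 in

Rearranging P = ρ·g·h for h: h = P/(ρ·g).
P = 0.0858 mmHg = 11.44 Pa; ρ = 380 kg/m³; g = 9.810 m/s².
h = 0.003069 m
0.003069 m × (1 in / 0.02540 m) = 0.1208 in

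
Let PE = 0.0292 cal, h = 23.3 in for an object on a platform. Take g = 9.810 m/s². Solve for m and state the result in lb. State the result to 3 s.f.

0.0464 lb

Solving PE = m·g·h for m: m = PE/(g·h).
PE = 0.0292 cal = 0.1222 J; h = 23.3 in = 0.5918 m; g = 9.810 m/s².
m = 0.02104 kg
0.02104 kg × (1 lb / 0.4536 kg) = 0.04639 lb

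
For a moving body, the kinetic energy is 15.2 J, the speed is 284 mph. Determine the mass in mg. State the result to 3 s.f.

Rearranging KE = ½mv² for m: m = 2·KE/v².
KE = 15.2 J; v = 284 mph = 127.0 m/s.
m = 0.001886 kg
0.001886 kg × (1 mg / 1.000×10^-6 kg) = 1886 mg

1890 mg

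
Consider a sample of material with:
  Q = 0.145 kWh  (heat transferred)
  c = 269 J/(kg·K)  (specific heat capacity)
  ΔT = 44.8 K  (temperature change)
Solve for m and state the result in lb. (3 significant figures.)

Rearranging Q = m·c·ΔT for m: m = Q/(c·ΔT).
Q = 0.145 kWh = 5.220×10^5 J; c = 269 J/(kg·K); ΔT = 44.8 K.
m = 43.32 kg
43.32 kg × (1 lb / 0.4536 kg) = 95.49 lb

95.5 lb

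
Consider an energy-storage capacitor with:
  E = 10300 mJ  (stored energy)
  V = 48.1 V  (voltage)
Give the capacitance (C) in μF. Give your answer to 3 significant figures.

8900 μF

Solving E = ½C·V² for C: C = 2E/V².
E = 10300 mJ = 10.30 J; V = 48.1 V.
C = 0.008904 F
0.008904 F × (1 μF / 1.000×10^-6 F) = 8904 μF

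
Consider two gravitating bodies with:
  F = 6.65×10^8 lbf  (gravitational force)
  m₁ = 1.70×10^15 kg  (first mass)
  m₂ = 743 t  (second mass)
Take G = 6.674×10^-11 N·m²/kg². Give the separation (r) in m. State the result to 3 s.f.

5.34 m

Solving F = G·m₁·m₂/r² for r: r = √(G·m₁m₂/F).
F = 6.65×10^8 lbf = 2.958×10^9 N; m₁ = 1.70×10^15 kg; m₂ = 743 t = 7.430×10^5 kg; G = 6.674×10^-11 N·m²/kg².
r = 5.338 m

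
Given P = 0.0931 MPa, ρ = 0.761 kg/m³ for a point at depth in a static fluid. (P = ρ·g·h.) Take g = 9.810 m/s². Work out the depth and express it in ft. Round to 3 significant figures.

Rearranging P = ρ·g·h for h: h = P/(ρ·g).
P = 0.0931 MPa = 93100 Pa; ρ = 0.761 kg/m³; g = 9.810 m/s².
h = 12471 m
12471 m × (1 ft / 0.3048 m) = 40915 ft

40900 ft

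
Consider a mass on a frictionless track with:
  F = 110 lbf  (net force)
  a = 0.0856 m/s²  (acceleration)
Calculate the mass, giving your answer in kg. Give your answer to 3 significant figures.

5720 kg

Rearranging: m = F/a.
F = 110 lbf = 489.3 N; a = 0.0856 m/s².
m = 5716 kg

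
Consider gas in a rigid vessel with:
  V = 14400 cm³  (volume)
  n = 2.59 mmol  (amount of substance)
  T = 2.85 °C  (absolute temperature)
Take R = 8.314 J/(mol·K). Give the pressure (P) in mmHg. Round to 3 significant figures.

From the ideal-gas law: P = nRT/V.
V = 14400 cm³ = 0.01440 m³; n = 2.59 mmol = 0.002590 mol; T = 2.85 °C = 276.0 K; R = 8.314 J/(mol·K).
P = 412.7 Pa
412.7 Pa × (1 mmHg / 133.3 Pa) = 3.096 mmHg

3.10 mmHg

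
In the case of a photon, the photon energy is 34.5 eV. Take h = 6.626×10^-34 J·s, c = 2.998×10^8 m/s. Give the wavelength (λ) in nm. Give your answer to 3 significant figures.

Rearranging E = h·c/λ for λ: λ = hc/E.
E = 34.5 eV = 5.528×10^-18 J; h = 6.626×10^-34 J·s; c = 2.998×10^8 m/s.
λ = 3.594×10^-8 m
3.594×10^-8 m × (1 nm / 1.000×10^-9 m) = 35.94 nm

35.9 nm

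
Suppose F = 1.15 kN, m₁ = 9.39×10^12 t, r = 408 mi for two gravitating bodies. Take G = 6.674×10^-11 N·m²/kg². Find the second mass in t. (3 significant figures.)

7.91×10^5 t

Solving F = G·m₁·m₂/r² for m₂: m₂ = F·r²/(G·m₁).
F = 1.15 kN = 1150 N; m₁ = 9.39×10^12 t = 9.390×10^15 kg; r = 408 mi = 6.566×10^5 m; G = 6.674×10^-11 N·m²/kg².
m₂ = 7.912×10^8 kg
7.912×10^8 kg × (1 t / 1000 kg) = 7.912×10^5 t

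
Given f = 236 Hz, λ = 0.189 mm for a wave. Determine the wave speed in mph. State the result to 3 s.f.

Directly: v = fλ.
f = 236 Hz; λ = 0.189 mm = 1.890×10^-4 m.
v = 0.04460 m/s
0.04460 m/s × (1 mph / 0.4470 m/s) = 0.09978 mph

0.0998 mph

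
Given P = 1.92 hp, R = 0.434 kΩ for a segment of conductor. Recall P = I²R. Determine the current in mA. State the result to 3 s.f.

1820 mA

Rearranging P = I²R for I: I = √(P/R).
P = 1.92 hp = 1432 W; R = 0.434 kΩ = 434.0 Ω.
I = 1.816 A
1.816 A × (1 mA / 0.001000 A) = 1816 mA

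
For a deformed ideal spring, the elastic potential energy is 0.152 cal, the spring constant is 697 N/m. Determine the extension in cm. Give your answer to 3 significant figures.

4.27 cm

Rearranging U = ½k·x² for x: x = √(2U/k).
U = 0.152 cal = 0.6360 J; k = 697 N/m.
x = 0.04272 m
0.04272 m × (1 cm / 0.01000 m) = 4.272 cm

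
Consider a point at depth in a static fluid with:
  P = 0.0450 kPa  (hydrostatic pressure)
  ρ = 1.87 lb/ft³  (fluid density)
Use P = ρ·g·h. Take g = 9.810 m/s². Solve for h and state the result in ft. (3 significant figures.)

0.502 ft

Solving P = ρ·g·h for h: h = P/(ρ·g).
P = 0.0450 kPa = 45.00 Pa; ρ = 1.87 lb/ft³ = 29.95 kg/m³; g = 9.810 m/s².
h = 0.1531 m
0.1531 m × (1 ft / 0.3048 m) = 0.5024 ft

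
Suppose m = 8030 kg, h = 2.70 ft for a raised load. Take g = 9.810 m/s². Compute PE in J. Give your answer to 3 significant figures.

PE is given directly by: PE = mgh.
m = 8030 kg; h = 2.70 ft = 0.8230 m; g = 9.810 m/s².
PE = 64828 J

64800 J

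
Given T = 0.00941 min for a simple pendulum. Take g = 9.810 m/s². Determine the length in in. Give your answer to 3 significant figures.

3.12 in

Rearranging: L = g·(T/2π)².
T = 0.00941 min = 0.5646 s; g = 9.810 m/s².
L = 0.07921 m
0.07921 m × (1 in / 0.02540 m) = 3.119 in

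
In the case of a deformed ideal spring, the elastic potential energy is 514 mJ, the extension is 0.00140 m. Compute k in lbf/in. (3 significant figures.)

Rearranging: k = 2U/x².
U = 514 mJ = 0.5140 J; x = 0.00140 m.
k = 5.245×10^5 N/m
5.245×10^5 N/m × (1 lbf/in / 175.1 N/m) = 2995 lbf/in

2990 lbf/in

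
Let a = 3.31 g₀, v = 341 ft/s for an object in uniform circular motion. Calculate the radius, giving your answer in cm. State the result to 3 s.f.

33300 cm

Rearranging: r = v²/a.
a = 3.31 g₀ = 32.46 m/s²; v = 341 ft/s = 103.9 m/s.
r = 332.8 m
332.8 m × (1 cm / 0.01000 m) = 33281 cm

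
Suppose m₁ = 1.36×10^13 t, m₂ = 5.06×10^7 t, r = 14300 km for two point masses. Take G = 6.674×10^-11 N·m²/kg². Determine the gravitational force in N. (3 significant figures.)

From Newton's law of gravitation: F = Gm₁m₂/r².
m₁ = 1.36×10^13 t = 1.360×10^16 kg; m₂ = 5.06×10^7 t = 5.060×10^10 kg; r = 14300 km = 1.430×10^7 m; G = 6.674×10^-11 N·m²/kg².
F = 224.6 N

225 N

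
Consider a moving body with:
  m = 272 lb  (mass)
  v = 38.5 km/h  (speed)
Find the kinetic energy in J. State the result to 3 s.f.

7060 J

Directly: KE = ½mv².
m = 272 lb = 123.4 kg; v = 38.5 km/h = 10.69 m/s.
KE = 7055 J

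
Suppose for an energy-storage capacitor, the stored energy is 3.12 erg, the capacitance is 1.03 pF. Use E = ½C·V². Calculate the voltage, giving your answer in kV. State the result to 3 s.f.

Solving E = ½C·V² for V: V = √(2E/C).
E = 3.12 erg = 3.120×10^-7 J; C = 1.03 pF = 1.030×10^-12 F.
V = 778.3 V
778.3 V × (1 kV / 1000 V) = 0.7783 kV

0.778 kV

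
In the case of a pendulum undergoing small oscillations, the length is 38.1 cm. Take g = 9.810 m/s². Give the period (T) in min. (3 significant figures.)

0.0206 min

T is given directly by: T = 2π√(L/g).
L = 38.1 cm = 0.3810 m; g = 9.810 m/s².
T = 1.238 s
1.238 s × (1 min / 60.00 s) = 0.02064 min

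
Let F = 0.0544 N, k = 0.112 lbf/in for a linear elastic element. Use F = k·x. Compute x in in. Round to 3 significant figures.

0.109 in

From Hooke's law: x = F/k.
F = 0.0544 N; k = 0.112 lbf/in = 19.61 N/m.
x = 0.002774 m
0.002774 m × (1 in / 0.02540 m) = 0.1092 in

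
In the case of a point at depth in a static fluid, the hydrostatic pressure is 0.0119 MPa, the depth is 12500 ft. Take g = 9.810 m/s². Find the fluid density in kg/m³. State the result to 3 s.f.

0.318 kg/m³

Rearranging P = ρ·g·h for ρ: ρ = P/(g·h).
P = 0.0119 MPa = 11900 Pa; h = 12500 ft = 3810 m; g = 9.810 m/s².
ρ = 0.3184 kg/m³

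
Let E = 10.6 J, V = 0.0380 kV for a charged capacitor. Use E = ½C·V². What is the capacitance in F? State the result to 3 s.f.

Rearranging E = ½C·V² for C: C = 2E/V².
E = 10.6 J; V = 0.0380 kV = 38.00 V.
C = 0.01468 F

0.0147 F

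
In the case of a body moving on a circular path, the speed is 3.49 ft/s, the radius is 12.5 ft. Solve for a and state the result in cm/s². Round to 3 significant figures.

a is given directly by: a = v²/r.
v = 3.49 ft/s = 1.064 m/s; r = 12.5 ft = 3.810 m.
a = 0.2970 m/s²
0.2970 m/s² × (1 cm/s² / 0.01000 m/s²) = 29.70 cm/s²

29.7 cm/s²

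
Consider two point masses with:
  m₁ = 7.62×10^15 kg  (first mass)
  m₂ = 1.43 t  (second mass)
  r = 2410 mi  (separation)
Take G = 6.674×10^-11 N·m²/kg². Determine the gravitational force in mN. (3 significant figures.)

F is given directly by: F = Gm₁m₂/r².
m₁ = 7.62×10^15 kg; m₂ = 1.43 t = 1430 kg; r = 2410 mi = 3.879×10^6 m; G = 6.674×10^-11 N·m²/kg².
F = 4.834×10^-5 N  (the unit combination reduces to kg·m/s² = N)
4.834×10^-5 N × (1 mN / 0.001000 N) = 0.04834 mN

0.0483 mN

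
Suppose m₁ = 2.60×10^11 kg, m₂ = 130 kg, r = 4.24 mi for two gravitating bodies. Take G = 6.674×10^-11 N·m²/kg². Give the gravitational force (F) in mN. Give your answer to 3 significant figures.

0.0484 mN

From Newton's law of gravitation: F = Gm₁m₂/r².
m₁ = 2.60×10^11 kg; m₂ = 130 kg; r = 4.24 mi = 6824 m; G = 6.674×10^-11 N·m²/kg².
F = 4.845×10^-5 N
4.845×10^-5 N × (1 mN / 0.001000 N) = 0.04845 mN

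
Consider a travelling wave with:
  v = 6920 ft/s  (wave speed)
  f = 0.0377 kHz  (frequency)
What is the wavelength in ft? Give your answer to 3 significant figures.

184 ft

Rearranging: λ = v/f.
v = 6920 ft/s = 2109 m/s; f = 0.0377 kHz = 37.70 Hz.
λ = 55.95 m
55.95 m × (1 ft / 0.3048 m) = 183.6 ft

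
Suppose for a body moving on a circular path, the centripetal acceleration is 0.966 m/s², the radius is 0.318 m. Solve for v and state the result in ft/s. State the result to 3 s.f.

Rearranging a = v²/r for v: v = √(a·r).
a = 0.966 m/s²; r = 0.318 m.
v = 0.5542 m/s
0.5542 m/s × (1 ft/s / 0.3048 m/s) = 1.818 ft/s

1.82 ft/s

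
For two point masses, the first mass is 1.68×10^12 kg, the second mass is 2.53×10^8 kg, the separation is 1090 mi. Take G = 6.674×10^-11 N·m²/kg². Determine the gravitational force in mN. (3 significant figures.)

From Newton's law of gravitation: F = Gm₁m₂/r².
m₁ = 1.68×10^12 kg; m₂ = 2.53×10^8 kg; r = 1090 mi = 1.754×10^6 m; G = 6.674×10^-11 N·m²/kg².
F = 0.009219 N
0.009219 N × (1 mN / 0.001000 N) = 9.219 mN

9.22 mN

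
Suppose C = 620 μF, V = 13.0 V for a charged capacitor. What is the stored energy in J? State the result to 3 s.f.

0.0524 J

Directly: E = ½CV².
C = 620 μF = 6.200×10^-4 F; V = 13.0 V.
E = 0.05239 J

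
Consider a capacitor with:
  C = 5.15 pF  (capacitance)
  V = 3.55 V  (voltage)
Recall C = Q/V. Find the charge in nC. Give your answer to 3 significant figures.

0.0183 nC

Rearranging C = Q/V for Q: Q = CV.
C = 5.15 pF = 5.150×10^-12 F; V = 3.55 V.
Q = 1.828×10^-11 C  (the unit combination reduces to A·s = C)
1.828×10^-11 C × (1 nC / 1.000×10^-9 C) = 0.01828 nC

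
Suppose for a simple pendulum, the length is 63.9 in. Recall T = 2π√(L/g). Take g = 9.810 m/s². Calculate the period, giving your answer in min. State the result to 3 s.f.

T is given directly by: T = 2π√(L/g).
L = 63.9 in = 1.623 m; g = 9.810 m/s².
T = 2.556 s
2.556 s × (1 min / 60.00 s) = 0.04260 min

0.0426 min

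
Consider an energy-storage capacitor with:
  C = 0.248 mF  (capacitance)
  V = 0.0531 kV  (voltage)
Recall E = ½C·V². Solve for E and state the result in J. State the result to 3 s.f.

E is given directly by: E = ½CV².
C = 0.248 mF = 2.480×10^-4 F; V = 0.0531 kV = 53.10 V.
E = 0.3496 J

0.350 J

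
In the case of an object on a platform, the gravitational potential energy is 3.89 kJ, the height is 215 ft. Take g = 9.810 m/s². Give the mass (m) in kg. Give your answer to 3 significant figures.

Solving PE = m·g·h for m: m = PE/(g·h).
PE = 3.89 kJ = 3890 J; h = 215 ft = 65.53 m; g = 9.810 m/s².
m = 6.051 kg

6.05 kg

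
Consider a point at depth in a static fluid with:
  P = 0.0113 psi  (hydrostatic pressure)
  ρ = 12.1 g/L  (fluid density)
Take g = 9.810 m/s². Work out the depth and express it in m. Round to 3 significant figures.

0.656 m

Rearranging: h = P/(ρ·g).
P = 0.0113 psi = 77.91 Pa; ρ = 12.1 g/L = 12.10 kg/m³; g = 9.810 m/s².
h = 0.6564 m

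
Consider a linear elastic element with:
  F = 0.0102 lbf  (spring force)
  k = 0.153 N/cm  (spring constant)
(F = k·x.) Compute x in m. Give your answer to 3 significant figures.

0.00297 m

From Hooke's law: x = F/k.
F = 0.0102 lbf = 0.04537 N; k = 0.153 N/cm = 15.30 N/m.
x = 0.002965 m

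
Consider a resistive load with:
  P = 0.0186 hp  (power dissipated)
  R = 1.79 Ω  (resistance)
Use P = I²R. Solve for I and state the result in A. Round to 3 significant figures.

Solving P = I²R for I: I = √(P/R).
P = 0.0186 hp = 13.87 W; R = 1.79 Ω.
I = 2.784 A

2.78 A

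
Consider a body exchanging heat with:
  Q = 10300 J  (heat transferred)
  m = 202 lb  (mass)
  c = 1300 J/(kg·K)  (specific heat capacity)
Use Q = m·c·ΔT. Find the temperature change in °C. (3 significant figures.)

0.0865 °C

Rearranging: ΔT = Q/(m·c).
Q = 10300 J; m = 202 lb = 91.63 kg; c = 1300 J/(kg·K).
ΔT = 0.08647 K
Since 1 °C = 1 K, 0.08647 °C.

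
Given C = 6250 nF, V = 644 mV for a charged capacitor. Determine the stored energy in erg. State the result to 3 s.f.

13.0 erg

E is given directly by: E = ½CV².
C = 6250 nF = 6.250×10^-6 F; V = 644 mV = 0.6440 V.
E = 1.296×10^-6 J
1.296×10^-6 J × (1 erg / 1.000×10^-7 J) = 12.96 erg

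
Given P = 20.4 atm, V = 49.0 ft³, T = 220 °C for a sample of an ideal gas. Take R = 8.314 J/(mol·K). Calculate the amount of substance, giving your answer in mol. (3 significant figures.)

700 mol

Solving PV = nRT for n: n = PV/(RT).
P = 20.4 atm = 2.067×10^6 Pa; V = 49.0 ft³ = 1.388 m³; T = 220 °C = 493.1 K; R = 8.314 J/(mol·K).
n = 699.5 mol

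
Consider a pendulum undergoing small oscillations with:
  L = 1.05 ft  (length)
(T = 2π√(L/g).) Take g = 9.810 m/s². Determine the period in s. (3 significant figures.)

1.13 s

T is given directly by: T = 2π√(L/g).
L = 1.05 ft = 0.3200 m; g = 9.810 m/s².
T = 1.135 s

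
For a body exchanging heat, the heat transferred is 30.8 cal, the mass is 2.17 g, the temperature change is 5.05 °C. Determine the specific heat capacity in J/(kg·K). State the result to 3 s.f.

11800 J/(kg·K)

Rearranging Q = m·c·ΔT for c: c = Q/(m·ΔT).
Q = 30.8 cal = 128.9 J; m = 2.17 g = 0.002170 kg; ΔT = 5.05 °C = 5.050 K.
c = 11760 J/(kg·K)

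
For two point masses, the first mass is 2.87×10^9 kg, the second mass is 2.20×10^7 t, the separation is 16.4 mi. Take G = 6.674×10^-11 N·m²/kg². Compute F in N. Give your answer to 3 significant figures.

6.05 N

From Newton's law of gravitation: F = Gm₁m₂/r².
m₁ = 2.87×10^9 kg; m₂ = 2.20×10^7 t = 2.200×10^10 kg; r = 16.4 mi = 26393 m; G = 6.674×10^-11 N·m²/kg².
F = 6.049 N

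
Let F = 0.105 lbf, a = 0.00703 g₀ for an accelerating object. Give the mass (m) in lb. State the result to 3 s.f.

From Newton's second law: m = F/a.
F = 0.105 lbf = 0.4671 N; a = 0.00703 g₀ = 0.06894 m/s².
m = 6.775 kg
6.775 kg × (1 lb / 0.4536 kg) = 14.94 lb

14.9 lb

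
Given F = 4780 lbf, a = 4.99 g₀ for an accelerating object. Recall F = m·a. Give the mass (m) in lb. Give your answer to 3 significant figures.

Rearranging: m = F/a.
F = 4780 lbf = 21262 N; a = 4.99 g₀ = 48.94 m/s².
m = 434.5 kg
434.5 kg × (1 lb / 0.4536 kg) = 957.9 lb

958 lb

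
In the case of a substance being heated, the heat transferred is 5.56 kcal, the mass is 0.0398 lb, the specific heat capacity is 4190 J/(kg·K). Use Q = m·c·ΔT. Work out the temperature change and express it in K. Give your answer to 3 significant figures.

308 K

Solving Q = m·c·ΔT for ΔT: ΔT = Q/(m·c).
Q = 5.56 kcal = 23263 J; m = 0.0398 lb = 0.01805 kg; c = 4190 J/(kg·K).
ΔT = 307.5 K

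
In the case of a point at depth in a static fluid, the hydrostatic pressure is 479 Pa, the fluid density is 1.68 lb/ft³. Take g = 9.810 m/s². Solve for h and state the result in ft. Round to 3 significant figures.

5.95 ft

Rearranging P = ρ·g·h for h: h = P/(ρ·g).
P = 479 Pa; ρ = 1.68 lb/ft³ = 26.91 kg/m³; g = 9.810 m/s².
h = 1.814 m
1.814 m × (1 ft / 0.3048 m) = 5.953 ft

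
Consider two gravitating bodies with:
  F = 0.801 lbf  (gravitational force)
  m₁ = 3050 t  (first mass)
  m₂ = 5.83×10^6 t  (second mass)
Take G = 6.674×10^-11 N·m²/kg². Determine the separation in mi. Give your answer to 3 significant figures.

0.359 mi

From Newton's law of gravitation: r = √(G·m₁m₂/F).
F = 0.801 lbf = 3.563 N; m₁ = 3050 t = 3.050×10^6 kg; m₂ = 5.83×10^6 t = 5.830×10^9 kg; G = 6.674×10^-11 N·m²/kg².
r = 577.1 m
577.1 m × (1 mi / 1609 m) = 0.3586 mi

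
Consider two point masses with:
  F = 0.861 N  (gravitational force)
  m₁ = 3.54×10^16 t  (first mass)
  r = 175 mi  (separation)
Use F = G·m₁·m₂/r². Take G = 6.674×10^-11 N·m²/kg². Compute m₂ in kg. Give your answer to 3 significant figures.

28.9 kg

From Newton's law of gravitation: m₂ = F·r²/(G·m₁).
F = 0.861 N; m₁ = 3.54×10^16 t = 3.540×10^19 kg; r = 175 mi = 2.816×10^5 m; G = 6.674×10^-11 N·m²/kg².
m₂ = 28.91 kg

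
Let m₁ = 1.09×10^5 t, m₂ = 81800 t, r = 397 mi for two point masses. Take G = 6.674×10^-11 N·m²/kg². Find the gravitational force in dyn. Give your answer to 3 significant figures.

From Newton's law of gravitation: F = Gm₁m₂/r².
m₁ = 1.09×10^5 t = 1.090×10^8 kg; m₂ = 81800 t = 8.180×10^7 kg; r = 397 mi = 6.389×10^5 m; G = 6.674×10^-11 N·m²/kg².
F = 1.458×10^-6 N
1.458×10^-6 N × (1 dyn / 1.000×10^-5 N) = 0.1458 dyn

0.146 dyn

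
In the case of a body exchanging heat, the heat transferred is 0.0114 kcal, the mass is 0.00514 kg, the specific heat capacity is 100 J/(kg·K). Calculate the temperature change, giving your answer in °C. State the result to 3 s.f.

92.8 °C

Rearranging: ΔT = Q/(m·c).
Q = 0.0114 kcal = 47.70 J; m = 0.00514 kg; c = 100 J/(kg·K).
ΔT = 92.80 K
Since 1 °C = 1 K, 92.80 °C.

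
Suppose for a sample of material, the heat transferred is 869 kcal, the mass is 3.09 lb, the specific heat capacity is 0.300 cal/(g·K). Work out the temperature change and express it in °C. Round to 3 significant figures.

2070 °C

Rearranging Q = m·c·ΔT for ΔT: ΔT = Q/(m·c).
Q = 869 kcal = 3.636×10^6 J; m = 3.09 lb = 1.402 kg; c = 0.300 cal/(g·K) = 1255 J/(kg·K).
ΔT = 2067 K
Since 1 °C = 1 K, 2067 °C.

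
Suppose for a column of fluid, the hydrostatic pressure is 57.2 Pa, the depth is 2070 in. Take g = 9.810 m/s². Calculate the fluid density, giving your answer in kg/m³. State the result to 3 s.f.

0.111 kg/m³

Solving P = ρ·g·h for ρ: ρ = P/(g·h).
P = 57.2 Pa; h = 2070 in = 52.58 m; g = 9.810 m/s².
ρ = 0.1109 kg/m³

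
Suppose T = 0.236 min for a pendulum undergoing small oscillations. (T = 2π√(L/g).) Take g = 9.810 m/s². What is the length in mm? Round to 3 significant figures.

49800 mm

Solving T = 2π√(L/g) for L: L = g·(T/2π)².
T = 0.236 min = 14.16 s; g = 9.810 m/s².
L = 49.82 m
49.82 m × (1 mm / 0.001000 m) = 49824 mm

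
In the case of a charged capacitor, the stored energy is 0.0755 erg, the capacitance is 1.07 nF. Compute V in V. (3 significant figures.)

3.76 V

Solving E = ½C·V² for V: V = √(2E/C).
E = 0.0755 erg = 7.550×10^-9 J; C = 1.07 nF = 1.070×10^-9 F.
V = 3.757 V  (the unit combination reduces to kg·m²/(A·s³) = V)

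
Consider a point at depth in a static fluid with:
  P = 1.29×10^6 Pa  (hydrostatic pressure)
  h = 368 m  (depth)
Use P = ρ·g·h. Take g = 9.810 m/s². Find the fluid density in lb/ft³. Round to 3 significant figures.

Rearranging: ρ = P/(g·h).
P = 1.29×10^6 Pa; h = 368 m; g = 9.810 m/s².
ρ = 357.3 kg/m³
357.3 kg/m³ × (1 lb/ft³ / 16.02 kg/m³) = 22.31 lb/ft³

22.3 lb/ft³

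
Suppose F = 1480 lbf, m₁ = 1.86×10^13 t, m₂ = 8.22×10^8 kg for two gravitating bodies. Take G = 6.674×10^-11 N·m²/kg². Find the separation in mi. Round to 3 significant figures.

245 mi

From Newton's law of gravitation: r = √(G·m₁m₂/F).
F = 1480 lbf = 6583 N; m₁ = 1.86×10^13 t = 1.860×10^16 kg; m₂ = 8.22×10^8 kg; G = 6.674×10^-11 N·m²/kg².
r = 3.937×10^5 m
3.937×10^5 m × (1 mi / 1609 m) = 244.6 mi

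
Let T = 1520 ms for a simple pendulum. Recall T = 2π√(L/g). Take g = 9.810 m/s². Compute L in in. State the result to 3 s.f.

22.6 in

Solving T = 2π√(L/g) for L: L = g·(T/2π)².
T = 1520 ms = 1.520 s; g = 9.810 m/s².
L = 0.5741 m
0.5741 m × (1 in / 0.02540 m) = 22.60 in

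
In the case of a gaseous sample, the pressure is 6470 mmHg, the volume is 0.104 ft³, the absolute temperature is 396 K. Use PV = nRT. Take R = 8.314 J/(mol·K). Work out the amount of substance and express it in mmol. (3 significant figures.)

Rearranging PV = nRT for n: n = PV/(RT).
P = 6470 mmHg = 8.626×10^5 Pa; V = 0.104 ft³ = 0.002945 m³; T = 396 K; R = 8.314 J/(mol·K).
n = 0.7716 mol
0.7716 mol × (1 mmol / 0.001000 mol) = 771.6 mmol

772 mmol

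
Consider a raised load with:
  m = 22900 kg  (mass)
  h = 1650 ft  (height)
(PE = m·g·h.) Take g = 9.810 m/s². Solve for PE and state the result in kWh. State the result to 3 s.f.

31.4 kWh

PE is given directly by: PE = mgh.
m = 22900 kg; h = 1650 ft = 502.9 m; g = 9.810 m/s².
PE = 1.130×10^8 J  (the unit combination reduces to kg·m²/s² = J)
1.130×10^8 J × (1 kWh / 3.600×10^6 J) = 31.38 kWh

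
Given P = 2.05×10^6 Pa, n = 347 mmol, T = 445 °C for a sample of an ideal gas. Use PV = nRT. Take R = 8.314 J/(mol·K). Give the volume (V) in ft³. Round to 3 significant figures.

0.0357 ft³

From the ideal-gas law: V = nRT/P.
P = 2.05×10^6 Pa; n = 347 mmol = 0.3470 mol; T = 445 °C = 718.1 K; R = 8.314 J/(mol·K).
V = 0.001011 m³
0.001011 m³ × (1 ft³ / 0.02832 m³) = 0.03569 ft³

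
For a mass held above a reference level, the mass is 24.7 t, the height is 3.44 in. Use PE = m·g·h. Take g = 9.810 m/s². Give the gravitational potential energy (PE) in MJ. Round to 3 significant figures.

PE is given directly by: PE = mgh.
m = 24.7 t = 24700 kg; h = 3.44 in = 0.08738 m; g = 9.810 m/s².
PE = 21172 J
21172 J × (1 MJ / 1.000×10^6 J) = 0.02117 MJ

0.0212 MJ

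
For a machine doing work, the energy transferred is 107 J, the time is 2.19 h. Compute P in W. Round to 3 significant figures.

P is given directly by: P = W/t.
W = 107 J; t = 2.19 h = 7884 s.
P = 0.01357 W

0.0136 W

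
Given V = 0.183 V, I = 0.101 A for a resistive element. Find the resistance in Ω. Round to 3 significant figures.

Rearranging: R = V/I.
V = 0.183 V; I = 0.101 A.
R = 1.812 Ω

1.81 Ω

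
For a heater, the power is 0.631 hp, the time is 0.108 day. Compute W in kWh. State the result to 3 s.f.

Rearranging P = W/t for W: W = P·t.
P = 0.631 hp = 470.5 W; t = 0.108 day = 9331 s.
W = 4.391×10^6 J
4.391×10^6 J × (1 kWh / 3.600×10^6 J) = 1.220 kWh

1.22 kWh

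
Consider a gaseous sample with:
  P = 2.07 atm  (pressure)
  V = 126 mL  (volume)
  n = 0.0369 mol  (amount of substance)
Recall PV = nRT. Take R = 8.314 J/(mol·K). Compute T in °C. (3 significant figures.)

-187 °C

Rearranging PV = nRT for T: T = PV/(nR).
P = 2.07 atm = 2.097×10^5 Pa; V = 126 mL = 1.260×10^-4 m³; n = 0.0369 mol; R = 8.314 J/(mol·K).
T = 86.14 K
86.14 K − 273.15 = -187.0 °C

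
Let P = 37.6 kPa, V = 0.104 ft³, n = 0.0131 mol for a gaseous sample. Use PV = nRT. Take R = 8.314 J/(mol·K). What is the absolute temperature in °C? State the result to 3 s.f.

Rearranging: T = PV/(nR).
P = 37.6 kPa = 37600 Pa; V = 0.104 ft³ = 0.002945 m³; n = 0.0131 mol; R = 8.314 J/(mol·K).
T = 1017 K
1017 K − 273.15 = 743.5 °C

744 °C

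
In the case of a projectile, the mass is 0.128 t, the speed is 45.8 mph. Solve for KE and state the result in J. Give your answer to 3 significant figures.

26800 J

Directly: KE = ½mv².
m = 0.128 t = 128.0 kg; v = 45.8 mph = 20.47 m/s.
KE = 26829 J  (the unit combination reduces to kg·m²/s² = J)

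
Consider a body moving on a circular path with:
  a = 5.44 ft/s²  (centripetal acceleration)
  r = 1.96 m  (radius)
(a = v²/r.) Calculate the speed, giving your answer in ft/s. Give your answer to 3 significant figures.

5.91 ft/s

Solving a = v²/r for v: v = √(a·r).
a = 5.44 ft/s² = 1.658 m/s²; r = 1.96 m.
v = 1.803 m/s
1.803 m/s × (1 ft/s / 0.3048 m/s) = 5.915 ft/s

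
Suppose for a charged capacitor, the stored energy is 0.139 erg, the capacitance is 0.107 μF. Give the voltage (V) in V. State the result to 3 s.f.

Rearranging E = ½C·V² for V: V = √(2E/C).
E = 0.139 erg = 1.390×10^-8 J; C = 0.107 μF = 1.070×10^-7 F.
V = 0.5097 V

0.510 V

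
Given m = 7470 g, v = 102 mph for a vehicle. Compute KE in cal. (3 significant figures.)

Directly: KE = ½mv².
m = 7470 g = 7.470 kg; v = 102 mph = 45.60 m/s.
KE = 7766 J
7766 J × (1 cal / 4.184 J) = 1856 cal

1860 cal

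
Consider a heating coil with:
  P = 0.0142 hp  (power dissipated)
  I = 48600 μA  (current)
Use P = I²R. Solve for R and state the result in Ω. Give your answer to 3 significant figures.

4480 Ω

Rearranging P = I²R for R: R = P/I².
P = 0.0142 hp = 10.59 W; I = 48600 μA = 0.04860 A.
R = 4483 Ω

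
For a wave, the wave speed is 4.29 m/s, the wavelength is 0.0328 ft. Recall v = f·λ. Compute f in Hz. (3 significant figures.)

429 Hz

Rearranging v = f·λ for f: f = v/λ.
v = 4.29 m/s; λ = 0.0328 ft = 0.009997 m.
f = 429.1 Hz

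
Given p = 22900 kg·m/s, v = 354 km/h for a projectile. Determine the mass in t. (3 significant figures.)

Rearranging p = m·v for m: m = p/v.
p = 22900 kg·m/s; v = 354 km/h = 98.33 m/s.
m = 232.9 kg
232.9 kg × (1 t / 1000 kg) = 0.2329 t

0.233 t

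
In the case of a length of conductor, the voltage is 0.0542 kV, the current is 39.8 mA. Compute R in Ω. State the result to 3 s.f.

1360 Ω

Rearranging V = I·R for R: R = V/I.
V = 0.0542 kV = 54.20 V; I = 39.8 mA = 0.03980 A.
R = 1362 Ω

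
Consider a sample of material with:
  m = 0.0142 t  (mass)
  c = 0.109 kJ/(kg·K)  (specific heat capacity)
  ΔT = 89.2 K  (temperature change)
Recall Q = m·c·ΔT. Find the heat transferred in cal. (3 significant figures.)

Q is given directly by: Q = mcΔT.
m = 0.0142 t = 14.20 kg; c = 0.109 kJ/(kg·K) = 109.0 J/(kg·K); ΔT = 89.2 K.
Q = 1.381×10^5 J
1.381×10^5 J × (1 cal / 4.184 J) = 32998 cal

33000 cal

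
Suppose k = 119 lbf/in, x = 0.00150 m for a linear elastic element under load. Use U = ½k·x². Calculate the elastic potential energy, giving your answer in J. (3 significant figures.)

0.0234 J

Directly: U = ½kx².
k = 119 lbf/in = 20840 N/m; x = 0.00150 m.
U = 0.02345 J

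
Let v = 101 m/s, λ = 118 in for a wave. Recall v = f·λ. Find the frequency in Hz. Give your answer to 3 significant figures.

Rearranging: f = v/λ.
v = 101 m/s; λ = 118 in = 2.997 m.
f = 33.70 Hz

33.7 Hz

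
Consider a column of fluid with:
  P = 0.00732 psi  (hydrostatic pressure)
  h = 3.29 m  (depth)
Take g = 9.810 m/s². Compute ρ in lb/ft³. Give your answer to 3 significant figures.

0.0976 lb/ft³

Rearranging P = ρ·g·h for ρ: ρ = P/(g·h).
P = 0.00732 psi = 50.47 Pa; h = 3.29 m; g = 9.810 m/s².
ρ = 1.564 kg/m³
1.564 kg/m³ × (1 lb/ft³ / 16.02 kg/m³) = 0.09762 lb/ft³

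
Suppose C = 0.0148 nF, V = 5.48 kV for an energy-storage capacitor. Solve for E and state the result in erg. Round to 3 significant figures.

2220 erg

Directly: E = ½CV².
C = 0.0148 nF = 1.480×10^-11 F; V = 5.48 kV = 5480 V.
E = 2.222×10^-4 J  (the unit combination reduces to kg·m²/s² = J)
2.222×10^-4 J × (1 erg / 1.000×10^-7 J) = 2222 erg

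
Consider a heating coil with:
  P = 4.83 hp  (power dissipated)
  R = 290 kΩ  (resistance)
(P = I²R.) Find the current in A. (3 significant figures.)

0.111 A

Solving P = I²R for I: I = √(P/R).
P = 4.83 hp = 3602 W; R = 290 kΩ = 2.900×10^5 Ω.
I = 0.1114 A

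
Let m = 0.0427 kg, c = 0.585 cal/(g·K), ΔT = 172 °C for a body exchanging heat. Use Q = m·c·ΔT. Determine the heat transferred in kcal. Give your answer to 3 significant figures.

Q is given directly by: Q = mcΔT.
m = 0.0427 kg; c = 0.585 cal/(g·K) = 2448 J/(kg·K); ΔT = 172 °C = 172.0 K.
Q = 17976 J  (the unit combination reduces to kg·m²/s² = J)
17976 J × (1 kcal / 4184 J) = 4.296 kcal

4.30 kcal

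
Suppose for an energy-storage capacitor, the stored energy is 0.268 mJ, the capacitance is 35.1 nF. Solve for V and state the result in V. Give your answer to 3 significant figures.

Solving E = ½C·V² for V: V = √(2E/C).
E = 0.268 mJ = 2.680×10^-4 J; C = 35.1 nF = 3.510×10^-8 F.
V = 123.6 V  (the unit combination reduces to kg·m²/(A·s³) = V)

124 V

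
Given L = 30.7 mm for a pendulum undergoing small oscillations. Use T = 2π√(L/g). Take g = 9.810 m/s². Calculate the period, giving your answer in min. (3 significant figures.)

T is given directly by: T = 2π√(L/g).
L = 30.7 mm = 0.03070 m; g = 9.810 m/s².
T = 0.3515 s
0.3515 s × (1 min / 60.00 s) = 0.005858 min

0.00586 min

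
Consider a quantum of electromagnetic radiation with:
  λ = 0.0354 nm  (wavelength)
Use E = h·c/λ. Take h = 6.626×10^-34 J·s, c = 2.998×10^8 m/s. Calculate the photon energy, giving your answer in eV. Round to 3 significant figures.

Directly: E = hc/λ.
λ = 0.0354 nm = 3.540×10^-11 m; h = 6.626×10^-34 J·s; c = 2.998×10^8 m/s.
E = 5.612×10^-15 J  (the unit combination reduces to kg·m²/s² = J)
5.612×10^-15 J × (1 eV / 1.602×10^-19 J) = 35024 eV

35000 eV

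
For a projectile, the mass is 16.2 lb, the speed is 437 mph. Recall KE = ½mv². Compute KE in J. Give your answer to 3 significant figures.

1.40×10^5 J

KE is given directly by: KE = ½mv².
m = 16.2 lb = 7.348 kg; v = 437 mph = 195.4 m/s.
KE = 1.402×10^5 J  (the unit combination reduces to kg·m²/s² = J)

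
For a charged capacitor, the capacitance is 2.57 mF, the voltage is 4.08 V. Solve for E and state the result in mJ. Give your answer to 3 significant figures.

Directly: E = ½CV².
C = 2.57 mF = 0.002570 F; V = 4.08 V.
E = 0.02139 J
0.02139 J × (1 mJ / 0.001000 J) = 21.39 mJ

21.4 mJ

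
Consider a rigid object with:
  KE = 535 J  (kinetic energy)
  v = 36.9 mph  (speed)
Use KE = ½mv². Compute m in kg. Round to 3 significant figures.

Rearranging KE = ½mv² for m: m = 2·KE/v².
KE = 535 J; v = 36.9 mph = 16.50 m/s.
m = 3.932 kg

3.93 kg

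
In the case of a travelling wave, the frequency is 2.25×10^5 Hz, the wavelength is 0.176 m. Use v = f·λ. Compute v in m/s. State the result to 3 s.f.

v is given directly by: v = fλ.
f = 2.25×10^5 Hz; λ = 0.176 m.
v = 39600 m/s

39600 m/s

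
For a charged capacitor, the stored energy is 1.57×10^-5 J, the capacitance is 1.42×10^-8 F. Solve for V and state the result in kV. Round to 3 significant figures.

Rearranging: V = √(2E/C).
E = 1.57×10^-5 J; C = 1.42×10^-8 F.
V = 47.02 V
47.02 V × (1 kV / 1000 V) = 0.04702 kV

0.0470 kV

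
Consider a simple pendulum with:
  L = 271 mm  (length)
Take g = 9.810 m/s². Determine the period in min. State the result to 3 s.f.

Directly: T = 2π√(L/g).
L = 271 mm = 0.2710 m; g = 9.810 m/s².
T = 1.044 s
1.044 s × (1 min / 60.00 s) = 0.01741 min

0.0174 min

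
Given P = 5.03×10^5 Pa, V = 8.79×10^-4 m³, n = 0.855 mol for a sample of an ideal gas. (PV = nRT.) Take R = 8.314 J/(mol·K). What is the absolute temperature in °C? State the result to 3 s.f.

Rearranging: T = PV/(nR).
P = 5.03×10^5 Pa; V = 8.79×10^-4 m³; n = 0.855 mol; R = 8.314 J/(mol·K).
T = 62.20 K
62.20 K − 273.15 = -211.0 °C

-211 °C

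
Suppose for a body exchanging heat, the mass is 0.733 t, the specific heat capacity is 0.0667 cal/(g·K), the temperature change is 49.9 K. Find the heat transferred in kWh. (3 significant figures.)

Q is given directly by: Q = mcΔT.
m = 0.733 t = 733.0 kg; c = 0.0667 cal/(g·K) = 279.1 J/(kg·K); ΔT = 49.9 K.
Q = 1.021×10^7 J  (the unit combination reduces to kg·m²/s² = J)
1.021×10^7 J × (1 kWh / 3.600×10^6 J) = 2.835 kWh

2.84 kWh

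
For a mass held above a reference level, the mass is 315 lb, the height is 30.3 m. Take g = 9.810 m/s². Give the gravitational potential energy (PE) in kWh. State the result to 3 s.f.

0.0118 kWh

PE is given directly by: PE = mgh.
m = 315 lb = 142.9 kg; h = 30.3 m; g = 9.810 m/s².
PE = 42471 J
42471 J × (1 kWh / 3.600×10^6 J) = 0.01180 kWh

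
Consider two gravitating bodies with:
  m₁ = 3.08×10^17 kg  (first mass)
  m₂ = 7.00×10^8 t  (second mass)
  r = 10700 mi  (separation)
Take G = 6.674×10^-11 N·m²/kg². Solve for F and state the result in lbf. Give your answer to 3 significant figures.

From Newton's law of gravitation: F = Gm₁m₂/r².
m₁ = 3.08×10^17 kg; m₂ = 7.00×10^8 t = 7.000×10^11 kg; r = 10700 mi = 1.722×10^7 m; G = 6.674×10^-11 N·m²/kg².
F = 48525 N  (the unit combination reduces to kg·m/s² = N)
48525 N × (1 lbf / 4.448 N) = 10909 lbf

10900 lbf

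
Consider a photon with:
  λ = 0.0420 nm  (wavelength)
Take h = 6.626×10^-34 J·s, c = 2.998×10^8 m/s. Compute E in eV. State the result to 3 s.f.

29500 eV

E is given directly by: E = hc/λ.
λ = 0.0420 nm = 4.200×10^-11 m; h = 6.626×10^-34 J·s; c = 2.998×10^8 m/s.
E = 4.730×10^-15 J  (the unit combination reduces to kg·m²/s² = J)
4.730×10^-15 J × (1 eV / 1.602×10^-19 J) = 29520 eV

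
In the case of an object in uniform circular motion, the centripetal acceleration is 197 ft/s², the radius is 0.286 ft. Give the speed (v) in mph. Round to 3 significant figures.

Rearranging: v = √(a·r).
a = 197 ft/s² = 60.05 m/s²; r = 0.286 ft = 0.08717 m.
v = 2.288 m/s
2.288 m/s × (1 mph / 0.4470 m/s) = 5.118 mph

5.12 mph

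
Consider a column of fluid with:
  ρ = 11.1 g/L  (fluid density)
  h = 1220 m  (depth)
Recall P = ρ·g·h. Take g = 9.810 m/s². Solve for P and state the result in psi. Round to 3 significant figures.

19.3 psi

Directly: P = ρgh.
ρ = 11.1 g/L = 11.10 kg/m³; h = 1220 m; g = 9.810 m/s².
P = 1.328×10^5 Pa
1.328×10^5 Pa × (1 psi / 6895 Pa) = 19.27 psi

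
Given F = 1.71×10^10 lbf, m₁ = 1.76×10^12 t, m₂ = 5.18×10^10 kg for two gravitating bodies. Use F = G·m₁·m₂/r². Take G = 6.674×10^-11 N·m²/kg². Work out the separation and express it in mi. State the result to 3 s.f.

0.176 mi

Solving F = G·m₁·m₂/r² for r: r = √(G·m₁m₂/F).
F = 1.71×10^10 lbf = 7.606×10^10 N; m₁ = 1.76×10^12 t = 1.760×10^15 kg; m₂ = 5.18×10^10 kg; G = 6.674×10^-11 N·m²/kg².
r = 282.8 m
282.8 m × (1 mi / 1609 m) = 0.1757 mi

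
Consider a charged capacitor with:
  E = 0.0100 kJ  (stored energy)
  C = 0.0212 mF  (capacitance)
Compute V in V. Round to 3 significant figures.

Rearranging E = ½C·V² for V: V = √(2E/C).
E = 0.0100 kJ = 10.00 J; C = 0.0212 mF = 2.120×10^-5 F.
V = 971.3 V

971 V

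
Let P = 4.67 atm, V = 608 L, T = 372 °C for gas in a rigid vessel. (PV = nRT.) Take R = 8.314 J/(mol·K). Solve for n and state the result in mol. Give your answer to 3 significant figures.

From the ideal-gas law: n = PV/(RT).
P = 4.67 atm = 4.732×10^5 Pa; V = 608 L = 0.6080 m³; T = 372 °C = 645.1 K; R = 8.314 J/(mol·K).
n = 53.64 mol

53.6 mol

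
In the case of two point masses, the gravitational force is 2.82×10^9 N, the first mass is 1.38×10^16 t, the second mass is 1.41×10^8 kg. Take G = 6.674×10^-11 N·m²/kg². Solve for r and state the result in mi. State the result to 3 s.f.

4.22 mi

From Newton's law of gravitation: r = √(G·m₁m₂/F).
F = 2.82×10^9 N; m₁ = 1.38×10^16 t = 1.380×10^19 kg; m₂ = 1.41×10^8 kg; G = 6.674×10^-11 N·m²/kg².
r = 6786 m
6786 m × (1 mi / 1609 m) = 4.217 mi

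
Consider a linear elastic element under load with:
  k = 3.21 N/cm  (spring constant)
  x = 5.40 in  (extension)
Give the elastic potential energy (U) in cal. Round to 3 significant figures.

0.722 cal

Directly: U = ½kx².
k = 3.21 N/cm = 321.0 N/m; x = 5.40 in = 0.1372 m.
U = 3.019 J
3.019 J × (1 cal / 4.184 J) = 0.7217 cal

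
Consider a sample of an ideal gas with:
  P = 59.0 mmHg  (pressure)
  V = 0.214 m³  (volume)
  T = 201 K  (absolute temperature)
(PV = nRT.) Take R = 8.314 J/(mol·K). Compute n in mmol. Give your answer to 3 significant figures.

Rearranging: n = PV/(RT).
P = 59.0 mmHg = 7866 Pa; V = 0.214 m³; T = 201 K; R = 8.314 J/(mol·K).
n = 1.007 mol
1.007 mol × (1 mmol / 0.001000 mol) = 1007 mmol

1010 mmol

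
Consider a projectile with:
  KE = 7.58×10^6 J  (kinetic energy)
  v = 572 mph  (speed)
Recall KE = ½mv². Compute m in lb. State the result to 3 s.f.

511 lb

Rearranging KE = ½mv² for m: m = 2·KE/v².
KE = 7.58×10^6 J; v = 572 mph = 255.7 m/s.
m = 231.9 kg
231.9 kg × (1 lb / 0.4536 kg) = 511.2 lb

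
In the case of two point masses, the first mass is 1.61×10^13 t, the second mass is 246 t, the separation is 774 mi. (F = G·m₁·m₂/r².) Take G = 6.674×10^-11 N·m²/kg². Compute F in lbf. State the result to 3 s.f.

F is given directly by: F = Gm₁m₂/r².
m₁ = 1.61×10^13 t = 1.610×10^16 kg; m₂ = 246 t = 2.460×10^5 kg; r = 774 mi = 1.246×10^6 m; G = 6.674×10^-11 N·m²/kg².
F = 0.1704 N
0.1704 N × (1 lbf / 4.448 N) = 0.03830 lbf

0.0383 lbf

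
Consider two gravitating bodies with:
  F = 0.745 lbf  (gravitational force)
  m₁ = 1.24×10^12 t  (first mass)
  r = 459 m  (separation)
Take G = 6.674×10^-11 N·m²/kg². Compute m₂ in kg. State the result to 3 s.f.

Rearranging F = G·m₁·m₂/r² for m₂: m₂ = F·r²/(G·m₁).
F = 0.745 lbf = 3.314 N; m₁ = 1.24×10^12 t = 1.240×10^15 kg; r = 459 m; G = 6.674×10^-11 N·m²/kg².
m₂ = 8.436 kg

8.44 kg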